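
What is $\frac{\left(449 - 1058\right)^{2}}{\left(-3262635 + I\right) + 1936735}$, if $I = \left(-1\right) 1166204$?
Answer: $- \frac{370881}{2492104} \approx -0.14882$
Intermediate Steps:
$I = -1166204$
$\frac{\left(449 - 1058\right)^{2}}{\left(-3262635 + I\right) + 1936735} = \frac{\left(449 - 1058\right)^{2}}{\left(-3262635 - 1166204\right) + 1936735} = \frac{\left(-609\right)^{2}}{-4428839 + 1936735} = \frac{370881}{-2492104} = 370881 \left(- \frac{1}{2492104}\right) = - \frac{370881}{2492104}$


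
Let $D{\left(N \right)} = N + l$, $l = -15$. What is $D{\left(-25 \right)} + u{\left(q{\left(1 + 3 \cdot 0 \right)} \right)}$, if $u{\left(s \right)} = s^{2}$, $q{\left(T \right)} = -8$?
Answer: $24$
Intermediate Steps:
$D{\left(N \right)} = -15 + N$ ($D{\left(N \right)} = N - 15 = -15 + N$)
$D{\left(-25 \right)} + u{\left(q{\left(1 + 3 \cdot 0 \right)} \right)} = \left(-15 - 25\right) + \left(-8\right)^{2} = -40 + 64 = 24$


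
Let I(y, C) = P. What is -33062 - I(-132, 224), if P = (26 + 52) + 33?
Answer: -33173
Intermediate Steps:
P = 111 (P = 78 + 33 = 111)
I(y, C) = 111
-33062 - I(-132, 224) = -33062 - 1*111 = -33062 - 111 = -33173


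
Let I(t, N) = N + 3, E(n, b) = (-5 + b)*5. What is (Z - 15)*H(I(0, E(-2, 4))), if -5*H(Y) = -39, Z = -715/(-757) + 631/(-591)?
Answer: -87956791/745645 ≈ -117.96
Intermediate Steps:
E(n, b) = -25 + 5*b
I(t, N) = 3 + N
Z = -55102/447387 (Z = -715*(-1/757) + 631*(-1/591) = 715/757 - 631/591 = -55102/447387 ≈ -0.12316)
H(Y) = 39/5 (H(Y) = -⅕*(-39) = 39/5)
(Z - 15)*H(I(0, E(-2, 4))) = (-55102/447387 - 15)*(39/5) = -6765907/447387*39/5 = -87956791/745645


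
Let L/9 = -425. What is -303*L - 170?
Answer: 1158805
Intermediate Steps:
L = -3825 (L = 9*(-425) = -3825)
-303*L - 170 = -303*(-3825) - 170 = 1158975 - 170 = 1158805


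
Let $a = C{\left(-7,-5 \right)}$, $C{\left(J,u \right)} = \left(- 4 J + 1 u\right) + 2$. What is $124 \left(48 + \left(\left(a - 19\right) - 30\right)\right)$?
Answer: $2976$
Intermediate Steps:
$C{\left(J,u \right)} = 2 + u - 4 J$ ($C{\left(J,u \right)} = \left(- 4 J + u\right) + 2 = \left(u - 4 J\right) + 2 = 2 + u - 4 J$)
$a = 25$ ($a = 2 - 5 - -28 = 2 - 5 + 28 = 25$)
$124 \left(48 + \left(\left(a - 19\right) - 30\right)\right) = 124 \left(48 + \left(\left(25 - 19\right) - 30\right)\right) = 124 \left(48 + \left(6 - 30\right)\right) = 124 \left(48 - 24\right) = 124 \cdot 24 = 2976$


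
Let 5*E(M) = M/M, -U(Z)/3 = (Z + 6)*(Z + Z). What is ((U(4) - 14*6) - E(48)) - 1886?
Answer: -11051/5 ≈ -2210.2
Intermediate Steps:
U(Z) = -6*Z*(6 + Z) (U(Z) = -3*(Z + 6)*(Z + Z) = -3*(6 + Z)*2*Z = -6*Z*(6 + Z))
E(M) = ⅕ (E(M) = (M/M)/5 = (⅕)*1 = ⅕)
((U(4) - 14*6) - E(48)) - 1886 = ((-6*4*(6 + 4) - 14*6) - 1*⅕) - 1886 = ((-6*4*10 - 84) - ⅕) - 1886 = ((-240 - 84) - ⅕) - 1886 = (-324 - ⅕) - 1886 = -1621/5 - 1886 = -11051/5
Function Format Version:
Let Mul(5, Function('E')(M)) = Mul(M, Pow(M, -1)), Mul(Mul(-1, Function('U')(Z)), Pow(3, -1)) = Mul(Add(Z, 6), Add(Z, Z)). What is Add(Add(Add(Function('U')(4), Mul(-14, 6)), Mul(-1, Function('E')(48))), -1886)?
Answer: Rational(-11051, 5) ≈ -2210.2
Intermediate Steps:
Function('U')(Z) = Mul(-6, Z, Add(6, Z)) (Function('U')(Z) = Mul(-3, Mul(Add(Z, 6), Add(Z, Z))) = Mul(-3, Mul(Add(6, Z), Mul(2, Z))) = Mul(-3, Mul(2, Z, Add(6, Z))) = Mul(-6, Z, Add(6, Z)))
Function('E')(M) = Rational(1, 5) (Function('E')(M) = Mul(Rational(1, 5), Mul(M, Pow(M, -1))) = Mul(Rational(1, 5), 1) = Rational(1, 5))
Add(Add(Add(Function('U')(4), Mul(-14, 6)), Mul(-1, Function('E')(48))), -1886) = Add(Add(Add(Mul(-6, 4, Add(6, 4)), Mul(-14, 6)), Mul(-1, Rational(1, 5))), -1886) = Add(Add(Add(Mul(-6, 4, 10), -84), Rational(-1, 5)), -1886) = Add(Add(Add(-240, -84), Rational(-1, 5)), -1886) = Add(Add(-324, Rational(-1, 5)), -1886) = Add(Rational(-1621, 5), -1886) = Rational(-11051, 5)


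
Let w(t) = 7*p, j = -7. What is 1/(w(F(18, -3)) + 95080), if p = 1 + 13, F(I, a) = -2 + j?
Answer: 1/95178 ≈ 1.0507e-5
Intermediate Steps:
F(I, a) = -9 (F(I, a) = -2 - 7 = -9)
p = 14
w(t) = 98 (w(t) = 7*14 = 98)
1/(w(F(18, -3)) + 95080) = 1/(98 + 95080) = 1/95178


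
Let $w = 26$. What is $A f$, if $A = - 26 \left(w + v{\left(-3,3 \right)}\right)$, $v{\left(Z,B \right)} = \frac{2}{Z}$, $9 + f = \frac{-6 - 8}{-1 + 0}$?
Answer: $- \frac{9880}{3} \approx -3293.3$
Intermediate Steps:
$f = 5$ ($f = -9 + \frac{-6 - 8}{-1 + 0} = -9 - \frac{14}{-1} = -9 - -14 = -9 + 14 = 5$)
$A = - \frac{1976}{3}$ ($A = - 26 \left(26 + \frac{2}{-3}\right) = - 26 \left(26 + 2 \left(- \frac{1}{3}\right)\right) = - 26 \left(26 - \frac{2}{3}\right) = \left(-26\right) \frac{76}{3} = - \frac{1976}{3} \approx -658.67$)
$A f = \left(- \frac{1976}{3}\right) 5 = - \frac{9880}{3}$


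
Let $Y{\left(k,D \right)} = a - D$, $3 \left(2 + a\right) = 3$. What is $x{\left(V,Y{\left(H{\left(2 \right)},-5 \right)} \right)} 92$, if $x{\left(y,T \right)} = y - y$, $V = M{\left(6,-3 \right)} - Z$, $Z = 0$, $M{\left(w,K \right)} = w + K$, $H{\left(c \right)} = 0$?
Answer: $0$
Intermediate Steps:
$a = -1$ ($a = -2 + \frac{1}{3} \cdot 3 = -2 + 1 = -1$)
$M{\left(w,K \right)} = K + w$
$Y{\left(k,D \right)} = -1 - D$
$V = 3$ ($V = \left(-3 + 6\right) - 0 = 3 + 0 = 3$)
$x{\left(y,T \right)} = 0$
$x{\left(V,Y{\left(H{\left(2 \right)},-5 \right)} \right)} 92 = 0 \cdot 92 = 0$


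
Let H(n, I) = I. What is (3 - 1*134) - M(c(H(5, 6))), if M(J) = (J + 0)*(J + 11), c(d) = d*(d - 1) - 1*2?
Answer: -1223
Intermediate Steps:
c(d) = -2 + d*(-1 + d) (c(d) = d*(-1 + d) - 2 = -2 + d*(-1 + d))
M(J) = J*(11 + J)
(3 - 1*134) - M(c(H(5, 6))) = (3 - 1*134) - (-2 + 6**2 - 1*6)*(11 + (-2 + 6**2 - 1*6)) = (3 - 134) - (-2 + 36 - 6)*(11 + (-2 + 36 - 6)) = -131 - 28*(11 + 28) = -131 - 28*39 = -131 - 1*1092 = -131 - 1092 = -1223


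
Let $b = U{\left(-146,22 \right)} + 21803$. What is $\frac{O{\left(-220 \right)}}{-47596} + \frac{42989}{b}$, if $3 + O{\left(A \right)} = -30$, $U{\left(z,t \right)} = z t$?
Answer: $\frac{2046717947}{884857236} \approx 2.313$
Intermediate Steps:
$U{\left(z,t \right)} = t z$
$O{\left(A \right)} = -33$ ($O{\left(A \right)} = -3 - 30 = -33$)
$b = 18591$ ($b = 22 \left(-146\right) + 21803 = -3212 + 21803 = 18591$)
$\frac{O{\left(-220 \right)}}{-47596} + \frac{42989}{b} = - \frac{33}{-47596} + \frac{42989}{18591} = \left(-33\right) \left(- \frac{1}{47596}\right) + 42989 \cdot \frac{1}{18591} = \frac{33}{47596} + \frac{42989}{18591} = \frac{2046717947}{884857236}$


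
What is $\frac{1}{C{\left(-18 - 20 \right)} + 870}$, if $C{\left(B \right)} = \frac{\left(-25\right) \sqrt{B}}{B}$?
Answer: $\frac{6612}{5752565} - \frac{i \sqrt{38}}{1150513} \approx 0.0011494 - 5.358 \cdot 10^{-6} i$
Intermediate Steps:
$C{\left(B \right)} = - \frac{25}{\sqrt{B}}$
$\frac{1}{C{\left(-18 - 20 \right)} + 870} = \frac{1}{- \frac{25}{\sqrt{-18 - 20}} + 870} = \frac{1}{- \frac{25}{i \sqrt{38}} + 870} = \frac{1}{- 25 \left(- \frac{i \sqrt{38}}{38}\right) + 870} = \frac{1}{\frac{25 i \sqrt{38}}{38} + 870} = \frac{1}{870 + \frac{25 i \sqrt{38}}{38}}$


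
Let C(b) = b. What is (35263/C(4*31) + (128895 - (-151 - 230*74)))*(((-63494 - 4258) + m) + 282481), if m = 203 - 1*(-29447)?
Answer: 4434854950413/124 ≈ 3.5765e+10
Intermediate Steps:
m = 29650 (m = 203 + 29447 = 29650)
(35263/C(4*31) + (128895 - (-151 - 230*74)))*(((-63494 - 4258) + m) + 282481) = (35263/((4*31)) + (128895 - (-151 - 230*74)))*(((-63494 - 4258) + 29650) + 282481) = (35263/124 + (128895 - (-151 - 17020)))*((-67752 + 29650) + 282481) = (35263*(1/124) + (128895 - 1*(-17171)))*(-38102 + 282481) = (35263/124 + (128895 + 17171))*244379 = (35263/124 + 146066)*244379 = (18147447/124)*244379 = 4434854950413/124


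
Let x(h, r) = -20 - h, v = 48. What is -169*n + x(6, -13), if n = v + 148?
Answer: -33150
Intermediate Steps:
n = 196 (n = 48 + 148 = 196)
-169*n + x(6, -13) = -169*196 + (-20 - 1*6) = -33124 + (-20 - 6) = -33124 - 26 = -33150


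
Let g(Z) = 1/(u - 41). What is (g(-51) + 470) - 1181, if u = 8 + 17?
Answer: -11377/16 ≈ -711.06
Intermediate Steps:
u = 25
g(Z) = -1/16 (g(Z) = 1/(25 - 41) = 1/(-16) = -1/16)
(g(-51) + 470) - 1181 = (-1/16 + 470) - 1181 = 7519/16 - 1181 = -11377/16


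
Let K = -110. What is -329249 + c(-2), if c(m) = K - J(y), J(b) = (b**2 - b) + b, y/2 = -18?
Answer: -330655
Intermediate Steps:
y = -36 (y = 2*(-18) = -36)
J(b) = b**2
c(m) = -1406 (c(m) = -110 - 1*(-36)**2 = -110 - 1*1296 = -110 - 1296 = -1406)
-329249 + c(-2) = -329249 - 1406 = -330655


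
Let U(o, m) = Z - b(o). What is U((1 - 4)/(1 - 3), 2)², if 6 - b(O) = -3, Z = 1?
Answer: 64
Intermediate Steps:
b(O) = 9 (b(O) = 6 - 1*(-3) = 6 + 3 = 9)
U(o, m) = -8 (U(o, m) = 1 - 1*9 = 1 - 9 = -8)
U((1 - 4)/(1 - 3), 2)² = (-8)² = 64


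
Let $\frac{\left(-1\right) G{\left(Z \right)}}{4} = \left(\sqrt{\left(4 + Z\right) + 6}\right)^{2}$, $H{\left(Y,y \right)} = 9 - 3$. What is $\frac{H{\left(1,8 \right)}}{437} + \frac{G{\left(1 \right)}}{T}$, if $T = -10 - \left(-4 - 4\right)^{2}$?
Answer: $\frac{9836}{16169} \approx 0.60832$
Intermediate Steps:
$H{\left(Y,y \right)} = 6$
$T = -74$ ($T = -10 - \left(-8\right)^{2} = -10 - 64 = -74$)
$G{\left(Z \right)} = -40 - 4 Z$ ($G{\left(Z \right)} = - 4 \left(\sqrt{\left(4 + Z\right) + 6}\right)^{2} = - 4 \left(\sqrt{10 + Z}\right)^{2} = - 4 \left(10 + Z\right) = -40 - 4 Z$)
$\frac{H{\left(1,8 \right)}}{437} + \frac{G{\left(1 \right)}}{T} = \frac{6}{437} + \frac{-40 - 4}{-74} = 6 \cdot \frac{1}{437} + \left(-40 - 4\right) \left(- \frac{1}{74}\right) = \frac{6}{437} - - \frac{22}{37} = \frac{6}{437} + \frac{22}{37} = \frac{9836}{16169}$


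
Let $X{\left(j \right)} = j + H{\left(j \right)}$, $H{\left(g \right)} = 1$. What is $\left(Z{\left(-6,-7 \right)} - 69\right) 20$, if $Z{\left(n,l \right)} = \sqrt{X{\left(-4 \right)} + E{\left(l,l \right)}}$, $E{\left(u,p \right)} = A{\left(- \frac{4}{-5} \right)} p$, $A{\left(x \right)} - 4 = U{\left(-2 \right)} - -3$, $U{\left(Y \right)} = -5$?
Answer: $-1380 + 20 i \sqrt{17} \approx -1380.0 + 82.462 i$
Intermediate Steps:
$A{\left(x \right)} = 2$ ($A{\left(x \right)} = 4 - 2 = 2$)
$E{\left(u,p \right)} = 2 p$
$X{\left(j \right)} = 1 + j$ ($X{\left(j \right)} = j + 1 = 1 + j$)
$Z{\left(n,l \right)} = \sqrt{-3 + 2 l}$ ($Z{\left(n,l \right)} = \sqrt{\left(1 - 4\right) + 2 l} = \sqrt{-3 + 2 l}$)
$\left(Z{\left(-6,-7 \right)} - 69\right) 20 = \left(\sqrt{-3 + 2 \left(-7\right)} - 69\right) 20 = \left(\sqrt{-3 - 14} - 69\right) 20 = \left(\sqrt{-17} - 69\right) 20 = \left(i \sqrt{17} - 69\right) 20 = \left(-69 + i \sqrt{17}\right) 20 = -1380 + 20 i \sqrt{17}$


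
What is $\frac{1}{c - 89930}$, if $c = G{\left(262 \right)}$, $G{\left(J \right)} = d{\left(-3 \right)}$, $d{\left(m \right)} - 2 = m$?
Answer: $- \frac{1}{89931} \approx -1.112 \cdot 10^{-5}$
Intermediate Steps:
$d{\left(m \right)} = 2 + m$
$G{\left(J \right)} = -1$ ($G{\left(J \right)} = 2 - 3 = -1$)
$c = -1$
$\frac{1}{c - 89930} = \frac{1}{-1 - 89930} = \frac{1}{-89931} = - \frac{1}{89931}$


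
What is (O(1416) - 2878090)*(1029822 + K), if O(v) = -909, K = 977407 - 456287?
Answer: -4465160467058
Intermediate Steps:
K = 521120
(O(1416) - 2878090)*(1029822 + K) = (-909 - 2878090)*(1029822 + 521120) = -2878999*1550942 = -4465160467058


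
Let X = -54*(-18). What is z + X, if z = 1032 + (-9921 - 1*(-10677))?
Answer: 2760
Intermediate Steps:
X = 972
z = 1788 (z = 1032 + (-9921 + 10677) = 1032 + 756 = 1788)
z + X = 1788 + 972 = 2760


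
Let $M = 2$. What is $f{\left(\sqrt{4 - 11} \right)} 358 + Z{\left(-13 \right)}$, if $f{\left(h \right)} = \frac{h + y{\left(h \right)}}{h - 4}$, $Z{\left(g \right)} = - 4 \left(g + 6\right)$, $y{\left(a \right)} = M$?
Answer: $\frac{2 \left(- 302 i + 193 \sqrt{7}\right)}{\sqrt{7} + 4 i} \approx 12.435 - 247.09 i$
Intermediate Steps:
$y{\left(a \right)} = 2$
$Z{\left(g \right)} = -24 - 4 g$ ($Z{\left(g \right)} = - 4 \left(6 + g\right) = -24 - 4 g$)
$f{\left(h \right)} = \frac{2 + h}{-4 + h}$ ($f{\left(h \right)} = \frac{h + 2}{h - 4} = \frac{2 + h}{-4 + h}$)
$f{\left(\sqrt{4 - 11} \right)} 358 + Z{\left(-13 \right)} = \frac{2 + \sqrt{4 - 11}}{-4 + \sqrt{4 - 11}} \cdot 358 - -28 = \frac{2 + \sqrt{-7}}{-4 + \sqrt{-7}} \cdot 358 + \left(-24 + 52\right) = \frac{2 + i \sqrt{7}}{-4 + i \sqrt{7}} \cdot 358 + 28 = \frac{358 \left(2 + i \sqrt{7}\right)}{-4 + i \sqrt{7}} + 28 = 28 + \frac{358 \left(2 + i \sqrt{7}\right)}{-4 + i \sqrt{7}}$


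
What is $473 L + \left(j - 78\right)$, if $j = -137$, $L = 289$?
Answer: $136482$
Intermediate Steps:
$473 L + \left(j - 78\right) = 473 \cdot 289 - 215 = 136697 - 215 = 136482$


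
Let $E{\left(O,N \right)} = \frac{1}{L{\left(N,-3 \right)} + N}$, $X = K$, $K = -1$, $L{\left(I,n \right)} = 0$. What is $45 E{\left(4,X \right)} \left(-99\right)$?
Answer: $4455$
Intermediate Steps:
$X = -1$
$E{\left(O,N \right)} = \frac{1}{N}$ ($E{\left(O,N \right)} = \frac{1}{0 + N} = \frac{1}{N}$)
$45 E{\left(4,X \right)} \left(-99\right) = \frac{45}{-1} \left(-99\right) = 45 \left(-1\right) \left(-99\right) = \left(-45\right) \left(-99\right) = 4455$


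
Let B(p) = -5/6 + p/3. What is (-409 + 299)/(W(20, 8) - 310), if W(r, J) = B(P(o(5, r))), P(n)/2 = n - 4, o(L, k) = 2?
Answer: 660/1873 ≈ 0.35238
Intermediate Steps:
P(n) = -8 + 2*n (P(n) = 2*(n - 4) = 2*(-4 + n) = -8 + 2*n)
B(p) = -⅚ + p/3 (B(p) = -5*⅙ + p*(⅓) = -⅚ + p/3)
W(r, J) = -13/6 (W(r, J) = -⅚ + (-8 + 2*2)/3 = -⅚ + (-8 + 4)/3 = -⅚ + (⅓)*(-4) = -⅚ - 4/3 = -13/6)
(-409 + 299)/(W(20, 8) - 310) = (-409 + 299)/(-13/6 - 310) = -110/(-1873/6) = -110*(-6/1873) = 660/1873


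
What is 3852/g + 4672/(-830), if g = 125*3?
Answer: 48172/10375 ≈ 4.6431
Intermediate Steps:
g = 375
3852/g + 4672/(-830) = 3852/375 + 4672/(-830) = 3852*(1/375) + 4672*(-1/830) = 1284/125 - 2336/415 = 48172/10375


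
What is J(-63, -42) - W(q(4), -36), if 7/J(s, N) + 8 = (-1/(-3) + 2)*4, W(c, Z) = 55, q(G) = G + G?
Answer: -199/4 ≈ -49.750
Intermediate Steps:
q(G) = 2*G
J(s, N) = 21/4 (J(s, N) = 7/(-8 + (-1/(-3) + 2)*4) = 7/(-8 + (-1*(-⅓) + 2)*4) = 7/(-8 + (⅓ + 2)*4) = 7/(-8 + (7/3)*4) = 7/(-8 + 28/3) = 7/(4/3) = 7*(¾) = 21/4)
J(-63, -42) - W(q(4), -36) = 21/4 - 1*55 = 21/4 - 55 = -199/4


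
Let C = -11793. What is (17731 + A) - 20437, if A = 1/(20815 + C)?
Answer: -24413531/9022 ≈ -2706.0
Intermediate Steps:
A = 1/9022 (A = 1/(20815 - 11793) = 1/9022 ≈ 0.00011084)
(17731 + A) - 20437 = (17731 + 1/9022) - 20437 = 159969083/9022 - 20437 = -24413531/9022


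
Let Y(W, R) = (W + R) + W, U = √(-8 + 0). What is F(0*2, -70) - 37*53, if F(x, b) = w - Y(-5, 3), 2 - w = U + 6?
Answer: -1958 - 2*I*√2 ≈ -1958.0 - 2.8284*I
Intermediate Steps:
U = 2*I*√2 (U = √(-8) = 2*I*√2 ≈ 2.8284*I)
w = -4 - 2*I*√2 (w = 2 - (2*I*√2 + 6) = 2 - (6 + 2*I*√2) = 2 + (-6 - 2*I*√2) = -4 - 2*I*√2 ≈ -4.0 - 2.8284*I)
Y(W, R) = R + 2*W (Y(W, R) = (R + W) + W = R + 2*W)
F(x, b) = 3 - 2*I*√2 (F(x, b) = (-4 - 2*I*√2) - (3 + 2*(-5)) = (-4 - 2*I*√2) - (3 - 10) = (-4 - 2*I*√2) - 1*(-7) = (-4 - 2*I*√2) + 7 = 3 - 2*I*√2)
F(0*2, -70) - 37*53 = (3 - 2*I*√2) - 37*53 = (3 - 2*I*√2) - 1961 = -1958 - 2*I*√2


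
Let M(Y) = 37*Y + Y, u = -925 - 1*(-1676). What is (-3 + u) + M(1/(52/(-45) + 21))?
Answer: 35246/47 ≈ 749.92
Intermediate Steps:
u = 751 (u = -925 + 1676 = 751)
M(Y) = 38*Y
(-3 + u) + M(1/(52/(-45) + 21)) = (-3 + 751) + 38/(52/(-45) + 21) = 748 + 38/(52*(-1/45) + 21) = 748 + 38/(-52/45 + 21) = 748 + 38/(893/45) = 748 + 38*(45/893) = 748 + 90/47 = 35246/47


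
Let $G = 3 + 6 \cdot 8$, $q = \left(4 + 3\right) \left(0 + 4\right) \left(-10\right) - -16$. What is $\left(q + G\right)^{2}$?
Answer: $45369$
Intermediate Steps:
$q = -264$ ($q = 7 \cdot 4 \left(-10\right) + 16 = 28 \left(-10\right) + 16 = -280 + 16 = -264$)
$G = 51$ ($G = 3 + 48 = 51$)
$\left(q + G\right)^{2} = \left(-264 + 51\right)^{2} = \left(-213\right)^{2} = 45369$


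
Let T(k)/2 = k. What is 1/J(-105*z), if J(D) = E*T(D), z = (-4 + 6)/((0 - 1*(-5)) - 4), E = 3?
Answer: -1/1260 ≈ -0.00079365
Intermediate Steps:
T(k) = 2*k
z = 2 (z = 2/((0 + 5) - 4) = 2/(5 - 4) = 2/1 = 2*1 = 2)
J(D) = 6*D (J(D) = 3*(2*D) = 6*D)
1/J(-105*z) = 1/(6*(-105*2)) = 1/(6*(-210)) = 1/(-1260) = -1/1260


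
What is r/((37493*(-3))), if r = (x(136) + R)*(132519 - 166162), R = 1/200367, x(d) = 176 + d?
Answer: 2103175491715/22537079793 ≈ 93.321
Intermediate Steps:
R = 1/200367 ≈ 4.9908e-6
r = -2103175491715/200367 (r = ((176 + 136) + 1/200367)*(132519 - 166162) = (312 + 1/200367)*(-33643) = (62514505/200367)*(-33643) = -2103175491715/200367 ≈ -1.0497e+7)
r/((37493*(-3))) = -2103175491715/(200367*(37493*(-3))) = -2103175491715/200367/(-112479) = -2103175491715/200367*(-1/112479) = 2103175491715/22537079793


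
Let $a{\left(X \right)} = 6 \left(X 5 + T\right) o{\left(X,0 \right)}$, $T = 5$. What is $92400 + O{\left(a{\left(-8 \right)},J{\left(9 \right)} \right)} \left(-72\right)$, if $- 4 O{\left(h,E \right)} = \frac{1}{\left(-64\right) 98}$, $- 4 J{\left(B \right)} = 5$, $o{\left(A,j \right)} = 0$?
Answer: $\frac{289766391}{3136} \approx 92400.0$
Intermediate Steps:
$J{\left(B \right)} = - \frac{5}{4}$ ($J{\left(B \right)} = \left(- \frac{1}{4}\right) 5 = - \frac{5}{4}$)
$a{\left(X \right)} = 0$ ($a{\left(X \right)} = 6 \left(X 5 + 5\right) 0 = 6 \left(5 X + 5\right) 0 = 6 \left(5 + 5 X\right) 0 = \left(30 + 30 X\right) 0 = 0$)
$O{\left(h,E \right)} = \frac{1}{25088}$ ($O{\left(h,E \right)} = - \frac{\frac{1}{-64} \cdot \frac{1}{98}}{4} = - \frac{\left(- \frac{1}{64}\right) \frac{1}{98}}{4} = \left(- \frac{1}{4}\right) \left(- \frac{1}{6272}\right) = \frac{1}{25088}$)
$92400 + O{\left(a{\left(-8 \right)},J{\left(9 \right)} \right)} \left(-72\right) = 92400 + \frac{1}{25088} \left(-72\right) = 92400 - \frac{9}{3136} = \frac{289766391}{3136}$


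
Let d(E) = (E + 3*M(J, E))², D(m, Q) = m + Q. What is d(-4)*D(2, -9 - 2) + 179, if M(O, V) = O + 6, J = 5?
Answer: -7390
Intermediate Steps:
M(O, V) = 6 + O
D(m, Q) = Q + m
d(E) = (33 + E)² (d(E) = (E + 3*(6 + 5))² = (E + 3*11)² = (E + 33)² = (33 + E)²)
d(-4)*D(2, -9 - 2) + 179 = (33 - 4)²*((-9 - 2) + 2) + 179 = 29²*(-11 + 2) + 179 = 841*(-9) + 179 = -7569 + 179 = -7390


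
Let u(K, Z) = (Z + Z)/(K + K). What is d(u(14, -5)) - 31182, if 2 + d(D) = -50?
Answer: -31234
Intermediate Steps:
u(K, Z) = Z/K (u(K, Z) = (2*Z)/((2*K)) = (2*Z)*(1/(2*K)) = Z/K)
d(D) = -52 (d(D) = -2 - 50 = -52)
d(u(14, -5)) - 31182 = -52 - 31182 = -31234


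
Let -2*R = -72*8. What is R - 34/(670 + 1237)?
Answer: 549182/1907 ≈ 287.98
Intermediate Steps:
R = 288 (R = -(-36)*8 = -½*(-576) = 288)
R - 34/(670 + 1237) = 288 - 34/(670 + 1237) = 288 - 34/1907 = 549182/1907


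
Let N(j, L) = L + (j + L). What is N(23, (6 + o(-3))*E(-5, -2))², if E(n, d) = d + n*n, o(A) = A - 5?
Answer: 4761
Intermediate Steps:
o(A) = -5 + A
E(n, d) = d + n²
N(j, L) = j + 2*L (N(j, L) = L + (L + j) = j + 2*L)
N(23, (6 + o(-3))*E(-5, -2))² = (23 + 2*((6 + (-5 - 3))*(-2 + (-5)²)))² = (23 + 2*((6 - 8)*(-2 + 25)))² = (23 + 2*(-2*23))² = (23 + 2*(-46))² = (23 - 92)² = (-69)² = 4761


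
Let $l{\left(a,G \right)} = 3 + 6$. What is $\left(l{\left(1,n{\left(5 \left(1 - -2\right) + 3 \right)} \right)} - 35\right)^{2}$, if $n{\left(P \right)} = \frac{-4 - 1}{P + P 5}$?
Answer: $676$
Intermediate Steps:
$n{\left(P \right)} = - \frac{5}{6 P}$ ($n{\left(P \right)} = - \frac{5}{P + 5 P} = - \frac{5}{6 P}$)
$l{\left(a,G \right)} = 9$
$\left(l{\left(1,n{\left(5 \left(1 - -2\right) + 3 \right)} \right)} - 35\right)^{2} = \left(9 - 35\right)^{2} = \left(-26\right)^{2} = 676$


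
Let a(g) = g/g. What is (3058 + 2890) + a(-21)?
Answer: 5949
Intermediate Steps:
a(g) = 1
(3058 + 2890) + a(-21) = (3058 + 2890) + 1 = 5948 + 1 = 5949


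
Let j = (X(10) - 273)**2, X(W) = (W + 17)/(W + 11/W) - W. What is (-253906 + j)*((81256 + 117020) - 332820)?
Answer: 32267977193232/1369 ≈ 2.3570e+10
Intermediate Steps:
X(W) = -W + (17 + W)/(W + 11/W) (X(W) = (17 + W)/(W + 11/W) - W = -W + (17 + W)/(W + 11/W))
j = 107765161/1369 (j = (10*(6 + 10 - 1*10**2)/(11 + 10**2) - 273)**2 = (10*(6 + 10 - 1*100)/(11 + 100) - 273)**2 = (10*(6 + 10 - 100)/111 - 273)**2 = (10*(1/111)*(-84) - 273)**2 = (-280/37 - 273)**2 = (-10381/37)**2 = 107765161/1369 ≈ 78718.)
(-253906 + j)*((81256 + 117020) - 332820) = (-253906 + 107765161/1369)*((81256 + 117020) - 332820) = -239832153*(198276 - 332820)/1369 = -239832153/1369*(-134544) = 32267977193232/1369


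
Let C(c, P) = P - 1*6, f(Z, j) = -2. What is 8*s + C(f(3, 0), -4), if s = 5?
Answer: 30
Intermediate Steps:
C(c, P) = -6 + P (C(c, P) = P - 6 = -6 + P)
8*s + C(f(3, 0), -4) = 8*5 + (-6 - 4) = 40 - 10 = 30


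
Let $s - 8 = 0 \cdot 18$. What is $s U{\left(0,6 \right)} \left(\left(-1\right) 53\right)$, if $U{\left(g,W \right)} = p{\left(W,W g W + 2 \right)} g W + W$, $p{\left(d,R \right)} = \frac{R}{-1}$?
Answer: $-2544$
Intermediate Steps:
$s = 8$ ($s = 8 + 0 \cdot 18 = 8 + 0 = 8$)
$p{\left(d,R \right)} = - R$ ($p{\left(d,R \right)} = R \left(-1\right) = - R$)
$U{\left(g,W \right)} = W + W g \left(-2 - g W^{2}\right)$ ($U{\left(g,W \right)} = - (W g W + 2) g W + W = - (g W^{2} + 2) g W + W = - (2 + g W^{2}) g W + W = \left(-2 - g W^{2}\right) g W + W = g \left(-2 - g W^{2}\right) W + W = W g \left(-2 - g W^{2}\right) + W = W + W g \left(-2 - g W^{2}\right)$)
$s U{\left(0,6 \right)} \left(\left(-1\right) 53\right) = 8 \left(\left(-1\right) 6 \left(-1 + 0 \left(2 + 0 \cdot 6^{2}\right)\right)\right) \left(\left(-1\right) 53\right) = 8 \left(\left(-1\right) 6 \left(-1 + 0 \left(2 + 0 \cdot 36\right)\right)\right) \left(-53\right) = 8 \left(\left(-1\right) 6 \left(-1 + 0 \left(2 + 0\right)\right)\right) \left(-53\right) = 8 \left(\left(-1\right) 6 \left(-1 + 0 \cdot 2\right)\right) \left(-53\right) = 8 \left(\left(-1\right) 6 \left(-1 + 0\right)\right) \left(-53\right) = 8 \left(\left(-1\right) 6 \left(-1\right)\right) \left(-53\right) = 8 \cdot 6 \left(-53\right) = 48 \left(-53\right) = -2544$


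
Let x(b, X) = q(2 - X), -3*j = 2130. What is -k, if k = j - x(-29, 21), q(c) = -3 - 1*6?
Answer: 701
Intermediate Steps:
j = -710 (j = -⅓*2130 = -710)
q(c) = -9 (q(c) = -3 - 6 = -9)
x(b, X) = -9
k = -701 (k = -710 - 1*(-9) = -710 + 9 = -701)
-k = -1*(-701) = 701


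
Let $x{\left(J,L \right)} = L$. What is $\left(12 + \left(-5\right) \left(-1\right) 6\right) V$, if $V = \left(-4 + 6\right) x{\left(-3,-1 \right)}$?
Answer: $-84$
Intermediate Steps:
$V = -2$ ($V = \left(-4 + 6\right) \left(-1\right) = 2 \left(-1\right) = -2$)
$\left(12 + \left(-5\right) \left(-1\right) 6\right) V = \left(12 + \left(-5\right) \left(-1\right) 6\right) \left(-2\right) = \left(12 + 5 \cdot 6\right) \left(-2\right) = \left(12 + 30\right) \left(-2\right) = 42 \left(-2\right) = -84$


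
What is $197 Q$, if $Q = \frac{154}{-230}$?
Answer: $- \frac{15169}{115} \approx -131.9$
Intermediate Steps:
$Q = - \frac{77}{115}$ ($Q = 154 \left(- \frac{1}{230}\right) = - \frac{77}{115} \approx -0.66957$)
$197 Q = 197 \left(- \frac{77}{115}\right) = - \frac{15169}{115}$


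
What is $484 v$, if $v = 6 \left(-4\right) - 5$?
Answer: $-14036$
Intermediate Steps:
$v = -29$ ($v = -24 - 5 = -29$)
$484 v = 484 \left(-29\right) = -14036$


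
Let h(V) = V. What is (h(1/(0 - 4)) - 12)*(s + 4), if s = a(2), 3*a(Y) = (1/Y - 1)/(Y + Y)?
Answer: -4655/96 ≈ -48.490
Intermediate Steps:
a(Y) = (-1 + 1/Y)/(6*Y) (a(Y) = ((1/Y - 1)/(Y + Y))/3 = ((-1 + 1/Y)/((2*Y)))/3 = ((-1 + 1/Y)*(1/(2*Y)))/3 = ((-1 + 1/Y)/(2*Y))/3 = (-1 + 1/Y)/(6*Y))
s = -1/24 (s = (⅙)*(1 - 1*2)/2² = (⅙)*(¼)*(1 - 2) = (⅙)*(¼)*(-1) = -1/24 ≈ -0.041667)
(h(1/(0 - 4)) - 12)*(s + 4) = (1/(0 - 4) - 12)*(-1/24 + 4) = (1/(-4) - 12)*(95/24) = (-¼ - 12)*(95/24) = -49/4*95/24 = -4655/96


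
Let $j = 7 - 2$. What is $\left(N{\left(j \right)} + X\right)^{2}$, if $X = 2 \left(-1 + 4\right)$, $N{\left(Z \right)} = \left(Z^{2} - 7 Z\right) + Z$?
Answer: $1$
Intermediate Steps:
$j = 5$
$N{\left(Z \right)} = Z^{2} - 6 Z$
$X = 6$ ($X = 2 \cdot 3 = 6$)
$\left(N{\left(j \right)} + X\right)^{2} = \left(5 \left(-6 + 5\right) + 6\right)^{2} = \left(5 \left(-1\right) + 6\right)^{2} = \left(-5 + 6\right)^{2} = 1^{2} = 1$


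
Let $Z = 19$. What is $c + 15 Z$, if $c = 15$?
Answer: $300$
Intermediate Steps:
$c + 15 Z = 15 + 15 \cdot 19 = 15 + 285 = 300$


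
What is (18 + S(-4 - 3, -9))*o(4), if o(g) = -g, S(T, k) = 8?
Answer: -104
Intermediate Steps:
(18 + S(-4 - 3, -9))*o(4) = (18 + 8)*(-1*4) = 26*(-4) = -104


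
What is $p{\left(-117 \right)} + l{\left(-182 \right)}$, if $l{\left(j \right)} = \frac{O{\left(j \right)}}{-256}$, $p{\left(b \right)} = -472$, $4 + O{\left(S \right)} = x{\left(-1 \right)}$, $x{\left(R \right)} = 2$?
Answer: $- \frac{60415}{128} \approx -471.99$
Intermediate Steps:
$O{\left(S \right)} = -2$ ($O{\left(S \right)} = -4 + 2 = -2$)
$l{\left(j \right)} = \frac{1}{128}$ ($l{\left(j \right)} = - \frac{2}{-256} = \left(-2\right) \left(- \frac{1}{256}\right) = \frac{1}{128}$)
$p{\left(-117 \right)} + l{\left(-182 \right)} = -472 + \frac{1}{128} = - \frac{60415}{128}$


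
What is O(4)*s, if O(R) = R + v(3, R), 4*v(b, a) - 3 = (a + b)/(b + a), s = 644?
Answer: 3220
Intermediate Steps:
v(b, a) = 1 (v(b, a) = 3/4 + ((a + b)/(b + a))/4 = 3/4 + ((a + b)/(a + b))/4 = 3/4 + (1/4)*1 = 3/4 + 1/4 = 1)
O(R) = 1 + R (O(R) = R + 1 = 1 + R)
O(4)*s = (1 + 4)*644 = 5*644 = 3220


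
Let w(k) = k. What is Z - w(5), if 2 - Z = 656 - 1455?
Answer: 796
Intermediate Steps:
Z = 801 (Z = 2 - (656 - 1455) = 2 - 1*(-799) = 2 + 799 = 801)
Z - w(5) = 801 - 1*5 = 801 - 5 = 796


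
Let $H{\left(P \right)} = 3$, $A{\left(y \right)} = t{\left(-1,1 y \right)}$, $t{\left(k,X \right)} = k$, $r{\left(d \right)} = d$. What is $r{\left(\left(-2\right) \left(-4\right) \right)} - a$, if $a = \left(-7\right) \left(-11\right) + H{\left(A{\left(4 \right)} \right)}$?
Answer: $-72$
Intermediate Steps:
$A{\left(y \right)} = -1$
$a = 80$ ($a = \left(-7\right) \left(-11\right) + 3 = 77 + 3 = 80$)
$r{\left(\left(-2\right) \left(-4\right) \right)} - a = \left(-2\right) \left(-4\right) - 80 = 8 - 80 = -72$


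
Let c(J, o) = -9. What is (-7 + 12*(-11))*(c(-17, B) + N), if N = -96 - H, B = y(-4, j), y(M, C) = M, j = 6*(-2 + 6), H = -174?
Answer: -9591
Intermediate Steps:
j = 24 (j = 6*4 = 24)
B = -4
N = 78 (N = -96 - 1*(-174) = -96 + 174 = 78)
(-7 + 12*(-11))*(c(-17, B) + N) = (-7 + 12*(-11))*(-9 + 78) = (-7 - 132)*69 = -139*69 = -9591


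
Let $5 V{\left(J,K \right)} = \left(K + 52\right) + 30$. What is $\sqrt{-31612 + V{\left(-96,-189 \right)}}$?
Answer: $\frac{i \sqrt{790835}}{5} \approx 177.86 i$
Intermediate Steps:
$V{\left(J,K \right)} = \frac{82}{5} + \frac{K}{5}$ ($V{\left(J,K \right)} = \frac{\left(K + 52\right) + 30}{5} = \frac{\left(52 + K\right) + 30}{5} = \frac{82 + K}{5} = \frac{82}{5} + \frac{K}{5}$)
$\sqrt{-31612 + V{\left(-96,-189 \right)}} = \sqrt{-31612 + \left(\frac{82}{5} + \frac{1}{5} \left(-189\right)\right)} = \sqrt{-31612 + \left(\frac{82}{5} - \frac{189}{5}\right)} = \sqrt{-31612 - \frac{107}{5}} = \sqrt{- \frac{158167}{5}} = \frac{i \sqrt{790835}}{5}$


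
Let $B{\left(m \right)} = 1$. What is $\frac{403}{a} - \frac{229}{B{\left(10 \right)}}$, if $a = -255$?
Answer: $- \frac{58798}{255} \approx -230.58$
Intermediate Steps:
$\frac{403}{a} - \frac{229}{B{\left(10 \right)}} = \frac{403}{-255} - \frac{229}{1} = 403 \left(- \frac{1}{255}\right) - 229 = - \frac{403}{255} - 229 = - \frac{58798}{255}$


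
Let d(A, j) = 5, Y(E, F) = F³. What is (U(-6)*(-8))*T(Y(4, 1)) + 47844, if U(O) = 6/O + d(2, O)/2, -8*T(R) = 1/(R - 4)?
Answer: 95687/2 ≈ 47844.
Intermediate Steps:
T(R) = -1/(8*(-4 + R)) (T(R) = -1/(8*(R - 4)) = -1/(8*(-4 + R)))
U(O) = 5/2 + 6/O (U(O) = 6/O + 5/2 = 5/2 + 6/O)
(U(-6)*(-8))*T(Y(4, 1)) + 47844 = ((5/2 + 6/(-6))*(-8))*(-1/(-32 + 8*1³)) + 47844 = ((5/2 + 6*(-⅙))*(-8))*(-1/(-32 + 8*1)) + 47844 = ((5/2 - 1)*(-8))*(-1/(-32 + 8)) + 47844 = ((3/2)*(-8))*(-1/(-24)) + 47844 = -(-12)*(-1)/24 + 47844 = -12*1/24 + 47844 = -½ + 47844 = 95687/2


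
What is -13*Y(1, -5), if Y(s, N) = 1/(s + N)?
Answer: 13/4 ≈ 3.2500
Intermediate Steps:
Y(s, N) = 1/(N + s)
-13*Y(1, -5) = -13/(-5 + 1) = -13/(-4) = -13*(-¼) = 13/4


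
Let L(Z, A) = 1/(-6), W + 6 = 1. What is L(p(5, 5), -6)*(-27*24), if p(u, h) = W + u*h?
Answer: 108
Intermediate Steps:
W = -5 (W = -6 + 1 = -5)
p(u, h) = -5 + h*u (p(u, h) = -5 + u*h = -5 + h*u)
L(Z, A) = -1/6
L(p(5, 5), -6)*(-27*24) = -(-9)*24/2 = -1/6*(-648) = 108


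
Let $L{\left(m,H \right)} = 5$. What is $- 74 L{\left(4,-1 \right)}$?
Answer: $-370$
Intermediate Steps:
$- 74 L{\left(4,-1 \right)} = \left(-74\right) 5 = -370$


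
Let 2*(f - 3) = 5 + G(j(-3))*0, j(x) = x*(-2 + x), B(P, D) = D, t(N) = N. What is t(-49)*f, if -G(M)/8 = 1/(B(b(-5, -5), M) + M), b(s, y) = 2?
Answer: -539/2 ≈ -269.50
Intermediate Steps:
G(M) = -4/M (G(M) = -8/(M + M) = -8*1/(2*M) = -4/M)
f = 11/2 (f = 3 + (5 - 4*(-1/(3*(-2 - 3)))*0)/2 = 3 + (5 - 4/((-3*(-5)))*0)/2 = 3 + (5 - 4/15*0)/2 = 3 + (5 + 0)/2 = 3 + (½)*5 = 3 + 5/2 = 11/2 ≈ 5.5000)
t(-49)*f = -49*11/2 = -539/2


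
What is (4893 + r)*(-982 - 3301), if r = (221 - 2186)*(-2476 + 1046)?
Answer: -12055972569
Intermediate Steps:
r = 2809950 (r = -1965*(-1430) = 2809950)
(4893 + r)*(-982 - 3301) = (4893 + 2809950)*(-982 - 3301) = 2814843*(-4283) = -12055972569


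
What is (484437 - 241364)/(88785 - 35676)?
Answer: 243073/53109 ≈ 4.5769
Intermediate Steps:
(484437 - 241364)/(88785 - 35676) = 243073/53109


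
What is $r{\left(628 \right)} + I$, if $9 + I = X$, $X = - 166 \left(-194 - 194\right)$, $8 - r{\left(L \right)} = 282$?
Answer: $64125$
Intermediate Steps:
$r{\left(L \right)} = -274$ ($r{\left(L \right)} = 8 - 282 = -274$)
$X = 64408$ ($X = \left(-166\right) \left(-388\right) = 64408$)
$I = 64399$ ($I = -9 + 64408 = 64399$)
$r{\left(628 \right)} + I = -274 + 64399 = 64125$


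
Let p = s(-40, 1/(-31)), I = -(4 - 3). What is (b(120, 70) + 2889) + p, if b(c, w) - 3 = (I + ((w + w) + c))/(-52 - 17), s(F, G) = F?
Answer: 196529/69 ≈ 2848.2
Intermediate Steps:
I = -1 (I = -1*1 = -1)
b(c, w) = 208/69 - 2*w/69 - c/69 (b(c, w) = 3 + (-1 + ((w + w) + c))/(-52 - 17) = 3 + (-1 + (2*w + c))/(-69) = 3 + (-1 + (c + 2*w))*(-1/69) = 3 + (-1 + c + 2*w)*(-1/69) = 3 + (1/69 - 2*w/69 - c/69) = 208/69 - 2*w/69 - c/69)
p = -40
(b(120, 70) + 2889) + p = ((208/69 - 2/69*70 - 1/69*120) + 2889) - 40 = ((208/69 - 140/69 - 40/23) + 2889) - 40 = (-52/69 + 2889) - 40 = 199289/69 - 40 = 196529/69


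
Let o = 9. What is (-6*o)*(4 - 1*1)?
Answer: -162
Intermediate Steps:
(-6*o)*(4 - 1*1) = (-6*9)*(4 - 1*1) = -54*(4 - 1) = -54*3 = -162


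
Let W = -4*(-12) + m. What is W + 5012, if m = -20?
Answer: 5040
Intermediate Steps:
W = 28 (W = -4*(-12) - 20 = 48 - 20 = 28)
W + 5012 = 28 + 5012 = 5040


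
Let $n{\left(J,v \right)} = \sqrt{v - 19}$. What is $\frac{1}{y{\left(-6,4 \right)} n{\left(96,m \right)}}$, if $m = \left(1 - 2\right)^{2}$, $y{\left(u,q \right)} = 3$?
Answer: $- \frac{i \sqrt{2}}{18} \approx - 0.078567 i$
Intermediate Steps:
$m = 1$ ($m = \left(-1\right)^{2} = 1$)
$n{\left(J,v \right)} = \sqrt{-19 + v}$
$\frac{1}{y{\left(-6,4 \right)} n{\left(96,m \right)}} = \frac{1}{3 \sqrt{-19 + 1}} = \frac{1}{3 \sqrt{-18}} = \frac{1}{3 \cdot 3 i \sqrt{2}} = \frac{1}{9 i \sqrt{2}} = - \frac{i \sqrt{2}}{18}$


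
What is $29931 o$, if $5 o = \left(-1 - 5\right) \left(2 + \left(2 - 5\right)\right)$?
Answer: $\frac{179586}{5} \approx 35917.0$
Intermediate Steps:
$o = \frac{6}{5}$ ($o = \frac{\left(-1 - 5\right) \left(2 + \left(2 - 5\right)\right)}{5} = \frac{\left(-6\right) \left(2 - 3\right)}{5} = \frac{\left(-6\right) \left(-1\right)}{5} = \frac{1}{5} \cdot 6 = \frac{6}{5} \approx 1.2$)
$29931 o = 29931 \cdot \frac{6}{5} = \frac{179586}{5}$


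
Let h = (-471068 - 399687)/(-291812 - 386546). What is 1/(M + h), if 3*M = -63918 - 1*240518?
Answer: -2035074/206513983823 ≈ -9.8544e-6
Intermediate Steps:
h = 870755/678358 (h = -870755/(-678358) = -870755*(-1/678358) = 870755/678358 ≈ 1.2836)
M = -304436/3 (M = (-63918 - 1*240518)/3 = (-63918 - 240518)/3 = (1/3)*(-304436) = -304436/3 ≈ -1.0148e+5)
1/(M + h) = 1/(-304436/3 + 870755/678358) = 1/(-206513983823/2035074) = -2035074/206513983823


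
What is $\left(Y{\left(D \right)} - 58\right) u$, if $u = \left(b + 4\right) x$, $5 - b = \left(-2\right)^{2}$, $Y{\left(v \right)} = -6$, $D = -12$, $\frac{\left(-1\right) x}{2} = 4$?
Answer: $2560$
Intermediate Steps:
$x = -8$ ($x = \left(-2\right) 4 = -8$)
$b = 1$ ($b = 5 - \left(-2\right)^{2} = 5 - 4 = 1$)
$u = -40$ ($u = \left(1 + 4\right) \left(-8\right) = 5 \left(-8\right) = -40$)
$\left(Y{\left(D \right)} - 58\right) u = \left(-6 - 58\right) \left(-40\right) = \left(-64\right) \left(-40\right) = 2560$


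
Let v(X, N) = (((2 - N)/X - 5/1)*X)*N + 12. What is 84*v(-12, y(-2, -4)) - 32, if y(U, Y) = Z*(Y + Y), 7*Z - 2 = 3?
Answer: -220688/7 ≈ -31527.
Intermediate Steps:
Z = 5/7 (Z = 2/7 + (1/7)*3 = 2/7 + 3/7 = 5/7 ≈ 0.71429)
y(U, Y) = 10*Y/7 (y(U, Y) = 5*(Y + Y)/7 = 5*(2*Y)/7 = 10*Y/7)
v(X, N) = 12 + N*X*(-5 + (2 - N)/X) (v(X, N) = (((2 - N)/X - 5*1)*X)*N + 12 = (((2 - N)/X - 5)*X)*N + 12 = ((-5 + (2 - N)/X)*X)*N + 12 = (X*(-5 + (2 - N)/X))*N + 12 = N*X*(-5 + (2 - N)/X) + 12 = 12 + N*X*(-5 + (2 - N)/X))
84*v(-12, y(-2, -4)) - 32 = 84*(12 - ((10/7)*(-4))**2 + 2*((10/7)*(-4)) - 5*(10/7)*(-4)*(-12)) - 32 = 84*(12 - (-40/7)**2 + 2*(-40/7) - 5*(-40/7)*(-12)) - 32 = 84*(12 - 1*1600/49 - 80/7 - 2400/7) - 32 = 84*(12 - 1600/49 - 80/7 - 2400/7) - 32 = 84*(-18372/49) - 32 = -220464/7 - 32 = -220688/7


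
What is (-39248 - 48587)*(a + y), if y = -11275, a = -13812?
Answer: 2203516645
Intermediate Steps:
(-39248 - 48587)*(a + y) = (-39248 - 48587)*(-13812 - 11275) = -87835*(-25087) = 2203516645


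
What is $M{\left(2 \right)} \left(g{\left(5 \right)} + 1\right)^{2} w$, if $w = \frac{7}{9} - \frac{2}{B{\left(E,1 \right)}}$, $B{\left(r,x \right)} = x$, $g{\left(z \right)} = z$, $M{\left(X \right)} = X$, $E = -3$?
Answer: $-88$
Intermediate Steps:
$w = - \frac{11}{9}$ ($w = \frac{7}{9} - \frac{2}{1} = 7 \cdot \frac{1}{9} - 2 = \frac{7}{9} - 2 = - \frac{11}{9} \approx -1.2222$)
$M{\left(2 \right)} \left(g{\left(5 \right)} + 1\right)^{2} w = 2 \left(5 + 1\right)^{2} \left(- \frac{11}{9}\right) = 2 \cdot 6^{2} \left(- \frac{11}{9}\right) = 2 \cdot 36 \left(- \frac{11}{9}\right) = 72 \left(- \frac{11}{9}\right) = -88$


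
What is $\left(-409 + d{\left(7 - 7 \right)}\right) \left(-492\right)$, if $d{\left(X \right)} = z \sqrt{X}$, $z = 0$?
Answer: $201228$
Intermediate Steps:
$d{\left(X \right)} = 0$ ($d{\left(X \right)} = 0 \sqrt{X} = 0$)
$\left(-409 + d{\left(7 - 7 \right)}\right) \left(-492\right) = \left(-409 + 0\right) \left(-492\right) = \left(-409\right) \left(-492\right) = 201228$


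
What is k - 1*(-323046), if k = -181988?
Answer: 141058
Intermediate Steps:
k - 1*(-323046) = -181988 - 1*(-323046) = -181988 + 323046 = 141058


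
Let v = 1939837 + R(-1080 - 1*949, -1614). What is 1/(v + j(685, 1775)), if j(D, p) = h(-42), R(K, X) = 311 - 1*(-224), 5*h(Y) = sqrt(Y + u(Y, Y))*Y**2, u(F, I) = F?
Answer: 1732475/3361655315788 - 45*I*sqrt(21)/240118236842 ≈ 5.1536e-7 - 8.5881e-10*I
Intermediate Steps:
h(Y) = sqrt(2)*Y**(5/2)/5 (h(Y) = (sqrt(Y + Y)*Y**2)/5 = (sqrt(2*Y)*Y**2)/5 = ((sqrt(2)*sqrt(Y))*Y**2)/5 = (sqrt(2)*Y**(5/2))/5 = sqrt(2)*Y**(5/2)/5)
R(K, X) = 535 (R(K, X) = 311 + 224 = 535)
j(D, p) = 3528*I*sqrt(21)/5 (j(D, p) = sqrt(2)*(-42)**(5/2)/5 = sqrt(2)*(1764*I*sqrt(42))/5 = 3528*I*sqrt(21)/5)
v = 1940372 (v = 1939837 + 535 = 1940372)
1/(v + j(685, 1775)) = 1/(1940372 + 3528*I*sqrt(21)/5)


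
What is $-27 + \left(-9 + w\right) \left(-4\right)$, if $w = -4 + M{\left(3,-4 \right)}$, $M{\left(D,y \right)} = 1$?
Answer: $21$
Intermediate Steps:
$w = -3$ ($w = -4 + 1 = -3$)
$-27 + \left(-9 + w\right) \left(-4\right) = -27 + \left(-9 - 3\right) \left(-4\right) = -27 - -48 = -27 + 48 = 21$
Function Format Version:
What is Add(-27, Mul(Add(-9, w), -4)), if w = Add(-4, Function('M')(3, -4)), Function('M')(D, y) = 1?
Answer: 21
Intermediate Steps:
w = -3 (w = Add(-4, 1) = -3)
Add(-27, Mul(Add(-9, w), -4)) = Add(-27, Mul(Add(-9, -3), -4)) = Add(-27, Mul(-12, -4)) = Add(-27, 48) = 21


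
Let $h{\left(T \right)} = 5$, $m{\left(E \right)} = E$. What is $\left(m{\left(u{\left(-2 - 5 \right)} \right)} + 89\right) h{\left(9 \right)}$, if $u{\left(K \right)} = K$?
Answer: $410$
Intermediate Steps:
$\left(m{\left(u{\left(-2 - 5 \right)} \right)} + 89\right) h{\left(9 \right)} = \left(\left(-2 - 5\right) + 89\right) 5 = \left(-7 + 89\right) 5 = 82 \cdot 5 = 410$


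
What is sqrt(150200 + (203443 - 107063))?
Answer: 2*sqrt(61645) ≈ 496.57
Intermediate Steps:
sqrt(150200 + (203443 - 107063)) = sqrt(150200 + 96380) = sqrt(246580) = 2*sqrt(61645)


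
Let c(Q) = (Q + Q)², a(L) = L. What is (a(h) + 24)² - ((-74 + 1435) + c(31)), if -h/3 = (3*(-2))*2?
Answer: -1605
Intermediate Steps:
h = 36 (h = -3*3*(-2)*2 = -(-18)*2 = -3*(-12) = 36)
c(Q) = 4*Q² (c(Q) = (2*Q)² = 4*Q²)
(a(h) + 24)² - ((-74 + 1435) + c(31)) = (36 + 24)² - ((-74 + 1435) + 4*31²) = 60² - (1361 + 4*961) = 3600 - (1361 + 3844) = 3600 - 1*5205 = 3600 - 5205 = -1605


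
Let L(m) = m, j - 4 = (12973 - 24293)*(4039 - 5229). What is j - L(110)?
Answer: 13470694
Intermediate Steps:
j = 13470804 (j = 4 + (12973 - 24293)*(4039 - 5229) = 4 - 11320*(-1190) = 4 + 13470800 = 13470804)
j - L(110) = 13470804 - 1*110 = 13470804 - 110 = 13470694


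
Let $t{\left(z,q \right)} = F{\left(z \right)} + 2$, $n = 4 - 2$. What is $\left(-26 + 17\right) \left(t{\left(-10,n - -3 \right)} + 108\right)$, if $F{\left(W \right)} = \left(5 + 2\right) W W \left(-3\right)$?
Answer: $17910$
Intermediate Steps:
$n = 2$
$F{\left(W \right)} = - 21 W^{2}$ ($F{\left(W \right)} = 7 W^{2} \left(-3\right) = 7 \left(- 3 W^{2}\right) = - 21 W^{2}$)
$t{\left(z,q \right)} = 2 - 21 z^{2}$ ($t{\left(z,q \right)} = - 21 z^{2} + 2 = 2 - 21 z^{2}$)
$\left(-26 + 17\right) \left(t{\left(-10,n - -3 \right)} + 108\right) = \left(-26 + 17\right) \left(\left(2 - 21 \left(-10\right)^{2}\right) + 108\right) = - 9 \left(\left(2 - 2100\right) + 108\right) = - 9 \left(-2098 + 108\right) = \left(-9\right) \left(-1990\right) = 17910$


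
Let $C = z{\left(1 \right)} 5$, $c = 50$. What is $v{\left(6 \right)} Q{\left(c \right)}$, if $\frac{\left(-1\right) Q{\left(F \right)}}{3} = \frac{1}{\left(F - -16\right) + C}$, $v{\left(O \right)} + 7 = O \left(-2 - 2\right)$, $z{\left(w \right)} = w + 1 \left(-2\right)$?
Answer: $\frac{93}{61} \approx 1.5246$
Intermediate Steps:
$z{\left(w \right)} = -2 + w$ ($z{\left(w \right)} = w - 2 = -2 + w$)
$v{\left(O \right)} = -7 - 4 O$ ($v{\left(O \right)} = -7 + O \left(-2 - 2\right) = -7 + O \left(-4\right) = -7 - 4 O$)
$C = -5$ ($C = \left(-2 + 1\right) 5 = \left(-1\right) 5 = -5$)
$Q{\left(F \right)} = - \frac{3}{11 + F}$ ($Q{\left(F \right)} = - \frac{3}{\left(F - -16\right) - 5} = - \frac{3}{\left(F + 16\right) - 5} = - \frac{3}{\left(16 + F\right) - 5} = - \frac{3}{11 + F}$)
$v{\left(6 \right)} Q{\left(c \right)} = \left(-7 - 24\right) \left(- \frac{3}{11 + 50}\right) = \left(-7 - 24\right) \left(- \frac{3}{61}\right) = - 31 \left(\left(-3\right) \frac{1}{61}\right) = \left(-31\right) \left(- \frac{3}{61}\right) = \frac{93}{61}$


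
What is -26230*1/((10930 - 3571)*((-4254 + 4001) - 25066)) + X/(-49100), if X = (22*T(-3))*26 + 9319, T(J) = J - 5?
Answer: -882439824103/9148435781100 ≈ -0.096458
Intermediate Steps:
T(J) = -5 + J
X = 4743 (X = (22*(-5 - 3))*26 + 9319 = (22*(-8))*26 + 9319 = -176*26 + 9319 = -4576 + 9319 = 4743)
-26230*1/((10930 - 3571)*((-4254 + 4001) - 25066)) + X/(-49100) = -26230*1/((10930 - 3571)*((-4254 + 4001) - 25066)) + 4743/(-49100) = -26230*1/(7359*(-253 - 25066)) + 4743*(-1/49100) = -26230/((-25319*7359)) - 4743/49100 = -26230/(-186322521) - 4743/49100 = -26230*(-1/186322521) - 4743/49100 = 26230/186322521 - 4743/49100 = -882439824103/9148435781100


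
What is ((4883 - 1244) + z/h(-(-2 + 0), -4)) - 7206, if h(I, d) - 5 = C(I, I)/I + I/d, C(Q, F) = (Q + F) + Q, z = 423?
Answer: -17553/5 ≈ -3510.6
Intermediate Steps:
C(Q, F) = F + 2*Q (C(Q, F) = (F + Q) + Q = F + 2*Q)
h(I, d) = 8 + I/d (h(I, d) = 5 + ((I + 2*I)/I + I/d) = 5 + ((3*I)/I + I/d) = 5 + (3 + I/d) = 8 + I/d)
((4883 - 1244) + z/h(-(-2 + 0), -4)) - 7206 = ((4883 - 1244) + 423/(8 - (-2 + 0)/(-4))) - 7206 = (3639 + 423/(8 - 1*(-2)*(-¼))) - 7206 = (3639 + 423/(8 + 2*(-¼))) - 7206 = (3639 + 423/(8 - ½)) - 7206 = (3639 + 423/(15/2)) - 7206 = (3639 + 423*(2/15)) - 7206 = (3639 + 282/5) - 7206 = 18477/5 - 7206 = -17553/5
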